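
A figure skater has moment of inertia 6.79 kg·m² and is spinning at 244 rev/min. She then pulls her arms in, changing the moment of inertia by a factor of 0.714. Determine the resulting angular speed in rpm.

ω₂ ≈ 342 rpm

With no external torque about the axis, L is conserved: I₁ω₁ = I₂ω₂.
I₂ = 0.714 × 6.79 = 4.848 kg·m².
ω₂ = I₁ω₁ / I₂ = (6.790)(244 rpm) / (4.848) = 341.7 rpm.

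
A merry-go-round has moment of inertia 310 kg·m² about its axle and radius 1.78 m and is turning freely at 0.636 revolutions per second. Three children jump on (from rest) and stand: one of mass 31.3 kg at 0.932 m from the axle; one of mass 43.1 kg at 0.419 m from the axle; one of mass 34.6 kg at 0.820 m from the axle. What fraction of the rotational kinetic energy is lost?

fraction ≈ 0.158

The added mass arrives with no angular momentum about the axle, and any external torque about the axle is negligible, so the system's angular momentum is conserved.
Added inertia Σmr² = (31.3)(0.932)² + (43.1)(0.419)² + (34.6)(0.820)² = 58.02 kg·m²; I_f = 310.0 + 58.02 = 368.0 kg·m².
ω_f = I_p ω_i / I_f = (310.0)(0.636) / 368.0 = 0.5357 rev/s.
KE_i = ½(310.0)(3.996 rad/s)² = 2475 J; KE_f = ½(368.0)(3.366)² = 2085 J.
Fraction lost = 0.1577.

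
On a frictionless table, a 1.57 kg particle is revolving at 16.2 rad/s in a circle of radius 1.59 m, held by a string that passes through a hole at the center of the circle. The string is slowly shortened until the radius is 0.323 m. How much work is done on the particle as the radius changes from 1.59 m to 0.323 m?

W ≈ 12100 J

No torque about the axis ⇒ m r₁² ω₁ = m r₂² ω₂.
ω₂ = ω₁ (r₁/r₂)² = (16.2)(1.59/0.323)² = 392.6 rad/s.
W = ΔKE = ½m(v₂² − v₁²) = 12100 J.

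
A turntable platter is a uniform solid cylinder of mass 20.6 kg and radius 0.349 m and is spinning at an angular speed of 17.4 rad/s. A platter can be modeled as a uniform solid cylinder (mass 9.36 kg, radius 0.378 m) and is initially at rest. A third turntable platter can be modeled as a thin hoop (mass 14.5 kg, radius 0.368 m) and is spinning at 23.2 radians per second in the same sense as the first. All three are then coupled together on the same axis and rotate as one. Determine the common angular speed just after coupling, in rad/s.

|ω_f| ≈ 17.3 rad/s

The coupling torques are internal; angular momentum about the shared axis is conserved.
Moments of inertia: I_A = ½(20.6)(0.349)² = 1.255 kg·m²; I_B = ½(9.36)(0.378)² = 0.6687 kg·m²; I_C = (14.5)(0.368)² = 1.964 kg·m².
Taking A's sense as positive: L = (1.255)(17.4) + (1.964)(23.2) = 67.39 kg·m²·rad/s.
Combined I = 1.255 + 0.6687 + 1.964 = 3.887 kg·m².
ω_f = L / I = 67.39 / 3.887 = 17.34 rad/s.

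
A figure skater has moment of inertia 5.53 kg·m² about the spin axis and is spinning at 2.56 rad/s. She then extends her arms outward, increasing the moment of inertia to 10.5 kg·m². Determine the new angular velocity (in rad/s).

ω₂ ≈ 1.35 rad/s

With no external torque about the axis, L is conserved: I₁ω₁ = I₂ω₂.
ω₂ = I₁ω₁ / I₂ = (5.530)(2.56 rad/s) / (10.50) = 1.348 rad/s.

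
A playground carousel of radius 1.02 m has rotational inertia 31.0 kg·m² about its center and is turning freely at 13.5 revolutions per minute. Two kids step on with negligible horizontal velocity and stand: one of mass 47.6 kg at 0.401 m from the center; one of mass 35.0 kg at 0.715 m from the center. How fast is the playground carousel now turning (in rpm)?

The added mass arrives with no angular momentum about the center, and any external torque about the center is negligible, so the system's angular momentum is conserved.
Added inertia Σmr² = (47.6)(0.401)² + (35.0)(0.715)² = 25.55 kg·m²; I_f = 31.00 + 25.55 = 56.55 kg·m².
ω_f = I_p ω_i / I_f = (31.00)(13.5) / 56.55 = 7.401 rpm.

ω_f ≈ 7.40 rpm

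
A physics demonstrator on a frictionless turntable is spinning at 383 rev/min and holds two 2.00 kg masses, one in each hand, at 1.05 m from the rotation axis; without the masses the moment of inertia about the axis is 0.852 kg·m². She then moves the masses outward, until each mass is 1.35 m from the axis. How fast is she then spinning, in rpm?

ω₂ ≈ 248 rpm

With no external torque about the axis, L is conserved: I₁ω₁ = I₂ω₂.
I₁ = 0.852 + 2(2.00)(1.05)² = 5.262 kg·m²; I₂ = 0.852 + 2(2.00)(1.35)² = 8.142 kg·m².
ω₂ = I₁ω₁ / I₂ = (5.262)(383 rpm) / (8.142) = 247.5 rpm.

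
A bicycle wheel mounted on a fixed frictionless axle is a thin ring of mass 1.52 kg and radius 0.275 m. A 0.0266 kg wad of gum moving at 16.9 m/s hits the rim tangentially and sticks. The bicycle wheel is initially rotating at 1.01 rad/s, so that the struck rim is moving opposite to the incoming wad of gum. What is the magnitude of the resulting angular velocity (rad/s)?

|ω_f| ≈ 0.0643 rad/s

About the axle the impulsive forces during the collision are internal, so angular momentum about that axis is conserved.
I_p = (1.52)(0.275)² = 0.1150 kg·m². Taking the sense of the wad of gum's angular momentum as positive, L_{wad} = m v R = (0.0266)(16.9)(0.275) = 0.1236 kg·m²/s.
L_i = −I_p ω_p + m v R = −(0.1150)(1.01) + 0.1236 = 0.007524 kg·m²/s.
After sticking, I_f = I_p + m R² = 0.1150 + (0.0266)(0.275)² = 0.1170 kg·m².
ω_f = L_i / I_f = 0.007524 / 0.1170 = 0.06433 rad/s.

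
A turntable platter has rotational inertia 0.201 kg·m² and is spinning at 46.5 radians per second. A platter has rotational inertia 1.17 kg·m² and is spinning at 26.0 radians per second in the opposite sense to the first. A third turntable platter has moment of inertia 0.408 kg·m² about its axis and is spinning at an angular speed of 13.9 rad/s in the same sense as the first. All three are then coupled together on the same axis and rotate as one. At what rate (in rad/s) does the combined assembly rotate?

|ω_f| ≈ 8.66 rad/s

No external torque acts about the common axis, so total angular momentum is conserved.
Taking A's sense as positive: L = (0.2010)(46.5) − (1.170)(26.0) + (0.4080)(13.9) = -15.40 kg·m²·rad/s.
Combined I = 0.2010 + 1.170 + 0.4080 = 1.779 kg·m².
ω_f = L / I = -15.40 / 1.779 = -8.658 rad/s.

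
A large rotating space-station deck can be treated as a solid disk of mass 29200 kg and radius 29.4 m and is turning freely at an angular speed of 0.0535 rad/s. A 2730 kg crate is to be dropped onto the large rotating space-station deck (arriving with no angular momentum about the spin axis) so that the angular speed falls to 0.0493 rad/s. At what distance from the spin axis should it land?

r ≈ 19.8 m

The added mass arrives with no angular momentum about the spin axis, and any external torque about the spin axis is negligible, so the system's angular momentum is conserved.
I_p = ½(29200)(29.4)² = 1.262e+07 kg·m².
I_p ω_i = (I_p + m r²) ω_f ⇒ m r² = I_p(ω_i/ω_f − 1) = 1.262e+07(0.0535/0.0493 − 1) = 1.075e+06 kg·m².
r = √(1.075e+06/2730) = 19.84 m.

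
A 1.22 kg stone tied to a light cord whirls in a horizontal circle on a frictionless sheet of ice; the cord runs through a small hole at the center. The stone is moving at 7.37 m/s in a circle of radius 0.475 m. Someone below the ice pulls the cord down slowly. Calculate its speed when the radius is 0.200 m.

v₂ ≈ 17.5 m/s

The only horizontal force on the mass is along the cord (radial), so it exerts no torque about the hole and angular momentum m v r is conserved.
v₂ = v₁ r₁ / r₂ = (7.37)(0.475) / (0.200) = 17.50 m/s.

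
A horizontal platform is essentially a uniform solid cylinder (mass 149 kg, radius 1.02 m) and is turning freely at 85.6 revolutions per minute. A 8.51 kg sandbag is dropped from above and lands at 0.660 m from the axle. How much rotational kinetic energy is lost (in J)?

The added mass arrives with no angular momentum about the axle, and any external torque about the axle is negligible, so the system's angular momentum is conserved.
I_p = ½(149)(1.02)² = 77.51 kg·m².
Added inertia Σmr² = (8.51)(0.660)² = 3.707 kg·m²; I_f = 77.51 + 3.707 = 81.22 kg·m².
ω_f = I_p ω_i / I_f = (77.51)(85.6) / 81.22 = 81.69 rpm.
KE_i = ½(77.51)(8.964 rad/s)² = 3114 J; KE_f = ½(81.22)(8.555)² = 2972 J.

energy lost ≈ 142 J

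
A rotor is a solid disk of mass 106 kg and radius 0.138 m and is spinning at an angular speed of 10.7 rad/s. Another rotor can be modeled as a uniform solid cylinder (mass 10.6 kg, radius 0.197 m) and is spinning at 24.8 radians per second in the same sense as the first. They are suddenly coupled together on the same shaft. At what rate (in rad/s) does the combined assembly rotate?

No external torque acts about the common axis, so total angular momentum is conserved.
Moments of inertia: I_A = ½(106)(0.138)² = 1.009 kg·m²; I_B = ½(10.6)(0.197)² = 0.2057 kg·m².
Taking A's sense as positive: L = (1.009)(10.7) + (0.2057)(24.8) = 15.90 kg·m²·rad/s.
Combined I = 1.009 + 0.2057 = 1.215 kg·m².
ω_f = L / I = 15.90 / 1.215 = 13.09 rad/s.

|ω_f| ≈ 13.1 rad/s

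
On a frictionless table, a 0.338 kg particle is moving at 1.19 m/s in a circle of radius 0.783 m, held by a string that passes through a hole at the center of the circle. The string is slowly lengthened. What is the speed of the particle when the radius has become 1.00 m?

v₂ ≈ 0.932 m/s

Central (radial) force ⇒ zero torque about the center ⇒ m v r is constant.
v₂ = v₁ r₁ / r₂ = (1.19)(0.783) / (1.00) = 0.9318 m/s.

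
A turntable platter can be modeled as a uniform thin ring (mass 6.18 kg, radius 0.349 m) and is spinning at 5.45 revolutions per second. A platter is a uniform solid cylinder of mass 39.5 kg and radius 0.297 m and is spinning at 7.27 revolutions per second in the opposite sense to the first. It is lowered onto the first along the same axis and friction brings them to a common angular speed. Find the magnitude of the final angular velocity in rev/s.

|ω_f| ≈ 3.43 rev/s

No external torque acts about the common axis, so total angular momentum is conserved.
Moments of inertia: I_A = (6.18)(0.349)² = 0.7527 kg·m²; I_B = ½(39.5)(0.297)² = 1.742 kg·m².
Taking A's sense as positive: L = (0.7527)(5.45) − (1.742)(7.27) = -8.563 kg·m²·rev/s.
Combined I = 0.7527 + 1.742 = 2.495 kg·m².
ω_f = L / I = -8.563 / 2.495 = -3.432 rev/s.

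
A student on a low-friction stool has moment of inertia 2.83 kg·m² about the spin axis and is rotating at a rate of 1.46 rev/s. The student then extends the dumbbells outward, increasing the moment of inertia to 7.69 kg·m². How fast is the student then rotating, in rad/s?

No external torque acts about the spin axis, so angular momentum is conserved.
ω₂ = I₁ω₁ / I₂ = (2.830)(1.46 rev/s) / (7.690) = 0.5373 rev/s = 3.376 rad/s.

ω₂ ≈ 3.38 rad/s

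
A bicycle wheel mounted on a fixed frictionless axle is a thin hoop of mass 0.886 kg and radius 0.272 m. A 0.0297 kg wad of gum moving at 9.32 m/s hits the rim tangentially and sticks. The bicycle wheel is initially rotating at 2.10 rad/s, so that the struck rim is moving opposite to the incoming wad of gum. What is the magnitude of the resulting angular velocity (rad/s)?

The axle reaction passes through the axle and exerts no torque about it; angular momentum about the axle is conserved through the impact.
I_p = (0.886)(0.272)² = 0.06555 kg·m². Taking the sense of the wad of gum's angular momentum as positive, L_{wad} = m v R = (0.0297)(9.32)(0.272) = 0.07529 kg·m²/s.
L_i = −I_p ω_p + m v R = −(0.06555)(2.10) + 0.07529 = -0.06236 kg·m²/s.
After sticking, I_f = I_p + m R² = 0.06555 + (0.0297)(0.272)² = 0.06775 kg·m².
ω_f = L_i / I_f = -0.06236 / 0.06775 = -0.9205 rad/s.

|ω_f| ≈ 0.921 rad/s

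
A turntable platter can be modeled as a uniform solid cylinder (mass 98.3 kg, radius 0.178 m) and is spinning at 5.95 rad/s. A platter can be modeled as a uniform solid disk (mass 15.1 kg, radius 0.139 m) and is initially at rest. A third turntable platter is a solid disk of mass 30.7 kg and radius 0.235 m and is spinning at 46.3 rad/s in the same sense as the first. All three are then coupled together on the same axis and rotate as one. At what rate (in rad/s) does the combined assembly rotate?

The coupling torques are internal; angular momentum about the shared axis is conserved.
Moments of inertia: I_A = ½(98.3)(0.178)² = 1.557 kg·m²; I_B = ½(15.1)(0.139)² = 0.1459 kg·m²; I_C = ½(30.7)(0.235)² = 0.8477 kg·m².
Taking A's sense as positive: L = (1.557)(5.95) + (0.8477)(46.3) = 48.51 kg·m²·rad/s.
Combined I = 1.557 + 0.1459 + 0.8477 = 2.551 kg·m².
ω_f = L / I = 48.51 / 2.551 = 19.02 rad/s.

|ω_f| ≈ 19.0 rad/s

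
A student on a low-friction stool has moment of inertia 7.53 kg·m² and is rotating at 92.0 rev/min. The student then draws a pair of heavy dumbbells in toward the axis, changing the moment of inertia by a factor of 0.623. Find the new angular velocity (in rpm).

ω₂ ≈ 148 rpm

No external torque acts about the spin axis, so angular momentum is conserved.
I₂ = 0.623 × 7.53 = 4.691 kg·m².
ω₂ = I₁ω₁ / I₂ = (7.530)(92.0 rpm) / (4.691) = 147.7 rpm.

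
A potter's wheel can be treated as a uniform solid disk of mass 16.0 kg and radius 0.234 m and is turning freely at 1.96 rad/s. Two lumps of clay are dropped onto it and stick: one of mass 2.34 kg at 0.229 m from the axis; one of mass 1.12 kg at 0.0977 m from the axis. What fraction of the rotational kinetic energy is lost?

fraction ≈ 0.233

No external torque acts about the axis; L_before = L_after.
I_p = ½(16.0)(0.234)² = 0.4380 kg·m².
Added inertia Σmr² = (2.34)(0.229)² + (1.12)(0.0977)² = 0.1334 kg·m²; I_f = 0.4380 + 0.1334 = 0.5715 kg·m².
ω_f = I_p ω_i / I_f = (0.4380)(1.96) / 0.5715 = 1.502 rad/s.
KE_i = ½(0.4380)(1.960 rad/s)² = 0.8414 J; KE_f = ½(0.5715)(1.502)² = 0.6450 J.
Fraction lost = 0.2334.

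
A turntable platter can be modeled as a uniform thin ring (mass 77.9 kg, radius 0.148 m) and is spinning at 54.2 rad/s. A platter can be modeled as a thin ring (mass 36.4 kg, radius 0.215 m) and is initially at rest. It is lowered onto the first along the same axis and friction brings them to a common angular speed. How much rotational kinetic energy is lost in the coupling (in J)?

ΔKE lost ≈ 1240 J

The coupling torques are internal; angular momentum about the shared axis is conserved.
Moments of inertia: I_A = (77.9)(0.148)² = 1.706 kg·m²; I_B = (36.4)(0.215)² = 1.683 kg·m².
Taking A's sense as positive: L = (1.706)(54.2) = 92.48 kg·m²·rad/s.
Combined I = 1.706 + 1.683 = 3.389 kg·m².
ω_f = L / I = 92.48 / 3.389 = 27.29 rad/s.
KE_i = ½ΣIω² = 2506 J; KE_f = ½(3.389)(27.29)² = 1262 J.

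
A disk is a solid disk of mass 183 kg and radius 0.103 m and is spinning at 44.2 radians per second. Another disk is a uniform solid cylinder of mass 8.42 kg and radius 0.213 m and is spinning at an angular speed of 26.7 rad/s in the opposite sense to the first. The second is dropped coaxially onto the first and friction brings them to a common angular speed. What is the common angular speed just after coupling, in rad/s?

|ω_f| ≈ 32.5 rad/s

No external torque acts about the common axis, so total angular momentum is conserved.
Moments of inertia: I_A = ½(183)(0.103)² = 0.9707 kg·m²; I_B = ½(8.42)(0.213)² = 0.1910 kg·m².
Taking A's sense as positive: L = (0.9707)(44.2) − (0.1910)(26.7) = 37.81 kg·m²·rad/s.
Combined I = 0.9707 + 0.1910 = 1.162 kg·m².
ω_f = L / I = 37.81 / 1.162 = 32.54 rad/s.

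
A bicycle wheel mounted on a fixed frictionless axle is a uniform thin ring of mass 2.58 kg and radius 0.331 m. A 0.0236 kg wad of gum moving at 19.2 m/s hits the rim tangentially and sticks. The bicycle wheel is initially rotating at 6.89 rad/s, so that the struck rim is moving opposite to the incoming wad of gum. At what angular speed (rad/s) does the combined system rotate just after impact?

The axle reaction passes through the axle and exerts no torque about it; angular momentum about the axle is conserved through the impact.
I_p = (2.58)(0.331)² = 0.2827 kg·m². Taking the sense of the wad of gum's angular momentum as positive, L_{wad} = m v R = (0.0236)(19.2)(0.331) = 0.1500 kg·m²/s.
L_i = −I_p ω_p + m v R = −(0.2827)(6.89) + 0.1500 = -1.798 kg·m²/s.
After sticking, I_f = I_p + m R² = 0.2827 + (0.0236)(0.331)² = 0.2853 kg·m².
ω_f = L_i / I_f = -1.798 / 0.2853 = -6.302 rad/s.

|ω_f| ≈ 6.30 rad/s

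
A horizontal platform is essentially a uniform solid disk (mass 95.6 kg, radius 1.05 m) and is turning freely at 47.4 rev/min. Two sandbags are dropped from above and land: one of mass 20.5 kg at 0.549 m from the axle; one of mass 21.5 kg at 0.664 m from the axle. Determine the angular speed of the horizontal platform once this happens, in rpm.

The added mass arrives with no angular momentum about the axle, and any external torque about the axle is negligible, so the system's angular momentum is conserved.
I_p = ½(95.6)(1.05)² = 52.70 kg·m².
Added inertia Σmr² = (20.5)(0.549)² + (21.5)(0.664)² = 15.66 kg·m²; I_f = 52.70 + 15.66 = 68.36 kg·m².
ω_f = I_p ω_i / I_f = (52.70)(47.4) / 68.36 = 36.54 rpm.

ω_f ≈ 36.5 rpm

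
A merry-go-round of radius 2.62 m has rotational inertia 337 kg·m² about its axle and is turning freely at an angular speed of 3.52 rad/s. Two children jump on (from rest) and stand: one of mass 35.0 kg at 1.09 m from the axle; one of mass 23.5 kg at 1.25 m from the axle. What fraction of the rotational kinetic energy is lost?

The added mass arrives with no angular momentum about the axle, and any external torque about the axle is negligible, so the system's angular momentum is conserved.
Added inertia Σmr² = (35.0)(1.09)² + (23.5)(1.25)² = 78.30 kg·m²; I_f = 337.0 + 78.30 = 415.3 kg·m².
ω_f = I_p ω_i / I_f = (337.0)(3.52) / 415.3 = 2.856 rad/s.
KE_i = ½(337.0)(3.520 rad/s)² = 2088 J; KE_f = ½(415.3)(2.856)² = 1694 J.
Fraction lost = 0.1885.

fraction ≈ 0.189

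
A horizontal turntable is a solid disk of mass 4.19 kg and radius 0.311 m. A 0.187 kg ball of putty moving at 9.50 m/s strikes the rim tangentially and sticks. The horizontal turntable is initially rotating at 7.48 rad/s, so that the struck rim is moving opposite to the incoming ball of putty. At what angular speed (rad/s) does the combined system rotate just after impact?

About the axle the impulsive forces during the collision are internal, so angular momentum about that axis is conserved.
I_p = ½(4.19)(0.311)² = 0.2026 kg·m². Taking the sense of the ball of putty's angular momentum as positive, L_{ball} = m v R = (0.187)(9.50)(0.311) = 0.5525 kg·m²/s.
L_i = −I_p ω_p + m v R = −(0.2026)(7.48) + 0.5525 = -0.9632 kg·m²/s.
After sticking, I_f = I_p + m R² = 0.2026 + (0.187)(0.311)² = 0.2207 kg·m².
ω_f = L_i / I_f = -0.9632 / 0.2207 = -4.364 rad/s.

|ω_f| ≈ 4.36 rad/s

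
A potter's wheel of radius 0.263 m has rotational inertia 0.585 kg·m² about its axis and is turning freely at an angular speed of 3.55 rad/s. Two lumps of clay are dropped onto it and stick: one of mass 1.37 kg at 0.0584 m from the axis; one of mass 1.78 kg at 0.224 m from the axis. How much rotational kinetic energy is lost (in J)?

energy lost ≈ 0.510 J

The added mass arrives with no angular momentum about the axis, and any external torque about the axis is negligible, so the system's angular momentum is conserved.
Added inertia Σmr² = (1.37)(0.0584)² + (1.78)(0.224)² = 0.09399 kg·m²; I_f = 0.5850 + 0.09399 = 0.6790 kg·m².
ω_f = I_p ω_i / I_f = (0.5850)(3.55) / 0.6790 = 3.059 rad/s.
KE_i = ½(0.5850)(3.550 rad/s)² = 3.686 J; KE_f = ½(0.6790)(3.059)² = 3.176 J.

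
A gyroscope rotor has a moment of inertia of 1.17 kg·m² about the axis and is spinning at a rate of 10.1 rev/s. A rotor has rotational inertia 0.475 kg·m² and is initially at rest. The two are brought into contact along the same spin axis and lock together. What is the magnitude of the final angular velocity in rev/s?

No external torque acts about the common axis, so total angular momentum is conserved.
Taking A's sense as positive: L = (1.170)(10.1) = 11.82 kg·m²·rev/s.
Combined I = 1.170 + 0.4750 = 1.645 kg·m².
ω_f = L / I = 11.82 / 1.645 = 7.184 rev/s.

|ω_f| ≈ 7.18 rev/s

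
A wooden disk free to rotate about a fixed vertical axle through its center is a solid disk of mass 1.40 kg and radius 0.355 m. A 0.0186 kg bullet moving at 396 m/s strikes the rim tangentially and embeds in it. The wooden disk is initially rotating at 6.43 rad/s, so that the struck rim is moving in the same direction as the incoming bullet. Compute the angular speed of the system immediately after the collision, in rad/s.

|ω_f| ≈ 35.1 rad/s

The axle reaction passes through the axle and exerts no torque about it; angular momentum about the axle is conserved through the impact.
I_p = ½(1.40)(0.355)² = 0.08822 kg·m². Taking the sense of the bullet's angular momentum as positive, L_{bullet} = m v R = (0.0186)(396)(0.355) = 2.615 kg·m²/s.
L_i = +I_p ω_p + m v R = +(0.08822)(6.43) + 2.615 = 3.182 kg·m²/s.
After sticking, I_f = I_p + m R² = 0.08822 + (0.0186)(0.355)² = 0.09056 kg·m².
ω_f = L_i / I_f = 3.182 / 0.09056 = 35.14 rad/s.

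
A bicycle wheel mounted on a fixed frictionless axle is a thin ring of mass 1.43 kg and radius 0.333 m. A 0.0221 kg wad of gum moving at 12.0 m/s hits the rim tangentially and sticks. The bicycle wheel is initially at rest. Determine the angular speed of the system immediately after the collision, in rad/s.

|ω_f| ≈ 0.548 rad/s

About the axle the impulsive forces during the collision are internal, so angular momentum about that axis is conserved.
I_p = (1.43)(0.333)² = 0.1586 kg·m². Taking the sense of the wad of gum's angular momentum as positive, L_{wad} = m v R = (0.0221)(12.0)(0.333) = 0.08831 kg·m²/s.
L_i = 0 + 0.08831 = 0.08831 kg·m²/s.
After sticking, I_f = I_p + m R² = 0.1586 + (0.0221)(0.333)² = 0.1610 kg·m².
ω_f = L_i / I_f = 0.08831 / 0.1610 = 0.5484 rad/s.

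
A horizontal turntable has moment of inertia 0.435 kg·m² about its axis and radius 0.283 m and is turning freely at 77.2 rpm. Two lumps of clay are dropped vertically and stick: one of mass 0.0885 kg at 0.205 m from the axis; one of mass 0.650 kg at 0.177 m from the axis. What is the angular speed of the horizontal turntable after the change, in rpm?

ω_f ≈ 73.2 rpm

The added mass arrives with no angular momentum about the axis, and any external torque about the axis is negligible, so the system's angular momentum is conserved.
Added inertia Σmr² = (0.0885)(0.205)² + (0.650)(0.177)² = 0.02408 kg·m²; I_f = 0.4350 + 0.02408 = 0.4591 kg·m².
ω_f = I_p ω_i / I_f = (0.4350)(77.2) / 0.4591 = 73.15 rpm.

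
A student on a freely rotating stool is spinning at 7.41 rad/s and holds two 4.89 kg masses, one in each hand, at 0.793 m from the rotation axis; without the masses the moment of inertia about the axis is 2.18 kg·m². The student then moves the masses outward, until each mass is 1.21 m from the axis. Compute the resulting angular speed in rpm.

With no external torque about the axis, L is conserved: I₁ω₁ = I₂ω₂.
I₁ = 2.18 + 2(4.89)(0.793)² = 8.330 kg·m²; I₂ = 2.18 + 2(4.89)(1.21)² = 16.50 kg·m².
ω₂ = I₁ω₁ / I₂ = (8.330)(7.41 rad/s) / (16.50) = 3.741 rad/s = 35.73 rpm.

ω₂ ≈ 35.7 rpm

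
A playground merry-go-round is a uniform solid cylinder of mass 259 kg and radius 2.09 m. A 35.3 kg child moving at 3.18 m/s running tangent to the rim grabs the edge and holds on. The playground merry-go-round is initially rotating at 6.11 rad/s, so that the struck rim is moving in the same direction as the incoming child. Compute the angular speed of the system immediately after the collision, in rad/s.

|ω_f| ≈ 5.13 rad/s

The axle reaction passes through the axle and exerts no torque about it; angular momentum about the axle is conserved through the impact.
I_p = ½(259)(2.09)² = 565.7 kg·m². Taking the sense of the child's angular momentum as positive, L_{child} = m v R = (35.3)(3.18)(2.09) = 234.6 kg·m²/s.
L_i = +I_p ω_p + m v R = +(565.7)(6.11) + 234.6 = 3691 kg·m²/s.
After sticking, I_f = I_p + m R² = 565.7 + (35.3)(2.09)² = 719.9 kg·m².
ω_f = L_i / I_f = 3691 / 719.9 = 5.127 rad/s.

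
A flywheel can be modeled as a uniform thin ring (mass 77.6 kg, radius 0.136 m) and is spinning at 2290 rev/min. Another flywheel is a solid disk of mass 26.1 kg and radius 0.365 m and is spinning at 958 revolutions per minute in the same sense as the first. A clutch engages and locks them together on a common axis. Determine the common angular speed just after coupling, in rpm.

|ω_f| ≈ 1560 rpm

The coupling torques are internal; angular momentum about the shared axis is conserved.
Moments of inertia: I_A = (77.6)(0.136)² = 1.435 kg·m²; I_B = ½(26.1)(0.365)² = 1.739 kg·m².
Taking A's sense as positive: L = (1.435)(2290) + (1.739)(958) = 4952 kg·m²·rpm.
Combined I = 1.435 + 1.739 = 3.174 kg·m².
ω_f = L / I = 4952 / 3.174 = 1560 rpm.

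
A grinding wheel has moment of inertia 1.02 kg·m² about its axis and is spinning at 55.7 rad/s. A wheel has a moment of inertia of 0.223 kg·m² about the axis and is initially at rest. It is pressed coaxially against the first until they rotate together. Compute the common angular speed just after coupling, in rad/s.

|ω_f| ≈ 45.7 rad/s

No external torque acts about the common axis, so total angular momentum is conserved.
Taking A's sense as positive: L = (1.020)(55.7) = 56.81 kg·m²·rad/s.
Combined I = 1.020 + 0.2230 = 1.243 kg·m².
ω_f = L / I = 56.81 / 1.243 = 45.71 rad/s.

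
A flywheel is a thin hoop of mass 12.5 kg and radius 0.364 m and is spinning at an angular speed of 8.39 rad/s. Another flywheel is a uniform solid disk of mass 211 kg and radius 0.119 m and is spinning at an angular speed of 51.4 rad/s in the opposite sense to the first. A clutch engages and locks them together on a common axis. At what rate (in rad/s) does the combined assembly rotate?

No external torque acts about the common axis, so total angular momentum is conserved.
Moments of inertia: I_A = (12.5)(0.364)² = 1.656 kg·m²; I_B = ½(211)(0.119)² = 1.494 kg·m².
Taking A's sense as positive: L = (1.656)(8.39) − (1.494)(51.4) = -62.90 kg·m²·rad/s.
Combined I = 1.656 + 1.494 = 3.150 kg·m².
ω_f = L / I = -62.90 / 3.150 = -19.97 rad/s.

|ω_f| ≈ 20.0 rad/s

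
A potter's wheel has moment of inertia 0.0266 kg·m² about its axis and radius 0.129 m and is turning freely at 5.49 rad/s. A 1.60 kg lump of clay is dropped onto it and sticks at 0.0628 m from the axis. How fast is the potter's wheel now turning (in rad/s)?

The added mass arrives with no angular momentum about the axis, and any external torque about the axis is negligible, so the system's angular momentum is conserved.
Added inertia Σmr² = (1.60)(0.0628)² = 0.006310 kg·m²; I_f = 0.02660 + 0.006310 = 0.03291 kg·m².
ω_f = I_p ω_i / I_f = (0.02660)(5.49) / 0.03291 = 4.437 rad/s.

ω_f ≈ 4.44 rad/s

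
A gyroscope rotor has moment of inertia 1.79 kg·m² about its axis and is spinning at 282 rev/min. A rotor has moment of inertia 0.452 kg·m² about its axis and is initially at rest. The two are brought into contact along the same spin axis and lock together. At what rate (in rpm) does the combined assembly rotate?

The coupling torques are internal; angular momentum about the shared axis is conserved.
Taking A's sense as positive: L = (1.790)(282) = 504.8 kg·m²·rpm.
Combined I = 1.790 + 0.4520 = 2.242 kg·m².
ω_f = L / I = 504.8 / 2.242 = 225.1 rpm.

|ω_f| ≈ 225 rpm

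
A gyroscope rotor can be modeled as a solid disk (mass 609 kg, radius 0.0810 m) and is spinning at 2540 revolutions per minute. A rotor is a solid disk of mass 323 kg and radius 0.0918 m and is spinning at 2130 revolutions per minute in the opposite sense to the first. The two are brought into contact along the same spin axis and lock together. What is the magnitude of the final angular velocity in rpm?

No external torque acts about the common axis, so total angular momentum is conserved.
Moments of inertia: I_A = ½(609)(0.0810)² = 1.998 kg·m²; I_B = ½(323)(0.0918)² = 1.361 kg·m².
Taking A's sense as positive: L = (1.998)(2540) − (1.361)(2130) = 2176 kg·m²·rpm.
Combined I = 1.998 + 1.361 = 3.359 kg·m².
ω_f = L / I = 2176 / 3.359 = 647.7 rpm.

|ω_f| ≈ 648 rpm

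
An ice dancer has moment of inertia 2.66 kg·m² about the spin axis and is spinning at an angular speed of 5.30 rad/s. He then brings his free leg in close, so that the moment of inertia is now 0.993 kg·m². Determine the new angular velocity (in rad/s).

Angular momentum about the spin axis is conserved since the torque about it is zero.
ω₂ = I₁ω₁ / I₂ = (2.660)(5.30 rad/s) / (0.9930) = 14.20 rad/s.

ω₂ ≈ 14.2 rad/s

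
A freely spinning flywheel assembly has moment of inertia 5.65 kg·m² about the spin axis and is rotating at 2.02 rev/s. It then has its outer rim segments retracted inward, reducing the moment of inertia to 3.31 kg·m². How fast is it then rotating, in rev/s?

ω₂ ≈ 3.45 rev/s

Angular momentum about the spin axis is conserved since the torque about it is zero.
ω₂ = I₁ω₁ / I₂ = (5.650)(2.02 rev/s) / (3.310) = 3.448 rev/s.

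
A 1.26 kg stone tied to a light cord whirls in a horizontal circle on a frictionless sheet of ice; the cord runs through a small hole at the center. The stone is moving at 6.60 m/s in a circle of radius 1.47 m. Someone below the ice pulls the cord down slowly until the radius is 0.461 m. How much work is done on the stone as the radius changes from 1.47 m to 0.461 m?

W ≈ 252 J

Central (radial) force ⇒ zero torque about the center ⇒ m v r is constant.
v₂ = v₁ r₁ / r₂ = (6.60)(1.47) / (0.461) = 21.05 m/s.
W = ΔKE = ½m(v₂² − v₁²) = 251.6 J.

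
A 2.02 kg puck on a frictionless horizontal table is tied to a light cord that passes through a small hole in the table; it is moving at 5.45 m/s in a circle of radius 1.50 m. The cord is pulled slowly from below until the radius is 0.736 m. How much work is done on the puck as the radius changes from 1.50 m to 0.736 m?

W ≈ 94.6 J

Central (radial) force ⇒ zero torque about the center ⇒ m v r is constant.
v₂ = v₁ r₁ / r₂ = (5.45)(1.50) / (0.736) = 11.11 m/s.
W = ΔKE = ½m(v₂² − v₁²) = 94.61 J.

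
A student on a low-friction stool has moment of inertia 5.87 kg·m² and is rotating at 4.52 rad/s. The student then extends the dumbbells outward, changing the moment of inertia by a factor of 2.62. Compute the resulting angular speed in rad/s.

ω₂ ≈ 1.73 rad/s

Angular momentum about the spin axis is conserved since the torque about it is zero.
I₂ = 2.62 × 5.87 = 15.38 kg·m².
ω₂ = I₁ω₁ / I₂ = (5.870)(4.52 rad/s) / (15.38) = 1.725 rad/s.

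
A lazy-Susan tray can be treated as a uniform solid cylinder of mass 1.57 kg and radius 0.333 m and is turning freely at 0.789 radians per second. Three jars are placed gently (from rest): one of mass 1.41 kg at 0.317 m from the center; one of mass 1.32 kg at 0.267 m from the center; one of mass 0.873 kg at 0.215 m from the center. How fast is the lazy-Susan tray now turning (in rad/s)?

ω_f ≈ 0.189 rad/s

No external torque acts about the center; L_before = L_after.
I_p = ½(1.57)(0.333)² = 0.08705 kg·m².
Added inertia Σmr² = (1.41)(0.317)² + (1.32)(0.267)² + (0.873)(0.215)² = 0.2761 kg·m²; I_f = 0.08705 + 0.2761 = 0.3632 kg·m².
ω_f = I_p ω_i / I_f = (0.08705)(0.789) / 0.3632 = 0.1891 rad/s.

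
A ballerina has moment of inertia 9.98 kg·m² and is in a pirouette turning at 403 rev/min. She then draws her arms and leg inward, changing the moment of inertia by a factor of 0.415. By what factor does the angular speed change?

No external torque acts about the spin axis, so angular momentum is conserved.
I₂ = 0.415 × 9.98 = 4.142 kg·m².
ω₂/ω₁ = I₁/I₂ = 9.980 / 4.142 = 2.410.

ω₂/ω₁ ≈ 2.41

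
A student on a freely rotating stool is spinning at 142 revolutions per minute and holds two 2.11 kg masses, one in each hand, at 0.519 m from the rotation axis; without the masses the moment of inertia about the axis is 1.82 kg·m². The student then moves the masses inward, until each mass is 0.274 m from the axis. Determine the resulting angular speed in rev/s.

ω₂ ≈ 3.27 rev/s

No external torque acts about the spin axis, so angular momentum is conserved.
I₁ = 1.82 + 2(2.11)(0.519)² = 2.957 kg·m²; I₂ = 1.82 + 2(2.11)(0.274)² = 2.137 kg·m².
ω₂ = I₁ω₁ / I₂ = (2.957)(142 rpm) / (2.137) = 196.5 rpm = 3.275 rev/s.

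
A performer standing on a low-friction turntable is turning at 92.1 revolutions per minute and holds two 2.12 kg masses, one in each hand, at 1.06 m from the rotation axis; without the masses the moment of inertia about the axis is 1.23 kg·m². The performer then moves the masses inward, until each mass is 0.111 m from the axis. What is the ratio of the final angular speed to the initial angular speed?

No external torque acts about the spin axis, so angular momentum is conserved.
I₁ = 1.23 + 2(2.12)(1.06)² = 5.994 kg·m²; I₂ = 1.23 + 2(2.12)(0.111)² = 1.282 kg·m².
ω₂/ω₁ = I₁/I₂ = 5.994 / 1.282 = 4.675.

ω₂/ω₁ ≈ 4.67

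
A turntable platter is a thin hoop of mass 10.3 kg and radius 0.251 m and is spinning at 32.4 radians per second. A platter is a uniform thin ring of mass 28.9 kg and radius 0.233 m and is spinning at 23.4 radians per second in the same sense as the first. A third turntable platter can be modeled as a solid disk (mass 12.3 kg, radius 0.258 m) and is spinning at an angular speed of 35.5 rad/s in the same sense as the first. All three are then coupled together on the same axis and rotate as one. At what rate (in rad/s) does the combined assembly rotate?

|ω_f| ≈ 27.5 rad/s

No external torque acts about the common axis, so total angular momentum is conserved.
Moments of inertia: I_A = (10.3)(0.251)² = 0.6489 kg·m²; I_B = (28.9)(0.233)² = 1.569 kg·m²; I_C = ½(12.3)(0.258)² = 0.4094 kg·m².
Taking A's sense as positive: L = (0.6489)(32.4) + (1.569)(23.4) + (0.4094)(35.5) = 72.27 kg·m²·rad/s.
Combined I = 0.6489 + 1.569 + 0.4094 = 2.627 kg·m².
ω_f = L / I = 72.27 / 2.627 = 27.51 rad/s.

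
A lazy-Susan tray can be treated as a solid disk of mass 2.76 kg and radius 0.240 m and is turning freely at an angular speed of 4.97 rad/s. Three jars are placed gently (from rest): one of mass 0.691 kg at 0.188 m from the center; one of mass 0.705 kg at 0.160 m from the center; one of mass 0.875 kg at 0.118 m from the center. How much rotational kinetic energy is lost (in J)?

The added mass arrives with no angular momentum about the center, and any external torque about the center is negligible, so the system's angular momentum is conserved.
I_p = ½(2.76)(0.240)² = 0.07949 kg·m².
Added inertia Σmr² = (0.691)(0.188)² + (0.705)(0.160)² + (0.875)(0.118)² = 0.05465 kg·m²; I_f = 0.07949 + 0.05465 = 0.1341 kg·m².
ω_f = I_p ω_i / I_f = (0.07949)(4.97) / 0.1341 = 2.945 rad/s.
KE_i = ½(0.07949)(4.970 rad/s)² = 0.9817 J; KE_f = ½(0.1341)(2.945)² = 0.5817 J.

energy lost ≈ 0.400 J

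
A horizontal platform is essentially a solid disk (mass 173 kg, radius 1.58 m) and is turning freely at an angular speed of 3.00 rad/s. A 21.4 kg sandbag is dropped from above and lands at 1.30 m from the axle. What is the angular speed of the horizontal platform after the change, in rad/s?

ω_f ≈ 2.57 rad/s

The added mass arrives with no angular momentum about the axle, and any external torque about the axle is negligible, so the system's angular momentum is conserved.
I_p = ½(173)(1.58)² = 215.9 kg·m².
Added inertia Σmr² = (21.4)(1.30)² = 36.17 kg·m²; I_f = 215.9 + 36.17 = 252.1 kg·m².
ω_f = I_p ω_i / I_f = (215.9)(3.00) / 252.1 = 2.570 rad/s.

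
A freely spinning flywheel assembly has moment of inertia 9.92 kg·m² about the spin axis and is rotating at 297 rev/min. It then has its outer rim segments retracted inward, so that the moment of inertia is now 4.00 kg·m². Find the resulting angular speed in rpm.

ω₂ ≈ 737 rpm

With no external torque about the axis, L is conserved: I₁ω₁ = I₂ω₂.
ω₂ = I₁ω₁ / I₂ = (9.920)(297 rpm) / (4.000) = 736.6 rpm.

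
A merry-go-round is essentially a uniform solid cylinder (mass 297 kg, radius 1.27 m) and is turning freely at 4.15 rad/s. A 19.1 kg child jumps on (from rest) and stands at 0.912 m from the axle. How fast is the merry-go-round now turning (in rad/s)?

ω_f ≈ 3.89 rad/s

No external torque acts about the axle; L_before = L_after.
I_p = ½(297)(1.27)² = 239.5 kg·m².
Added inertia Σmr² = (19.1)(0.912)² = 15.89 kg·m²; I_f = 239.5 + 15.89 = 255.4 kg·m².
ω_f = I_p ω_i / I_f = (239.5)(4.15) / 255.4 = 3.892 rad/s.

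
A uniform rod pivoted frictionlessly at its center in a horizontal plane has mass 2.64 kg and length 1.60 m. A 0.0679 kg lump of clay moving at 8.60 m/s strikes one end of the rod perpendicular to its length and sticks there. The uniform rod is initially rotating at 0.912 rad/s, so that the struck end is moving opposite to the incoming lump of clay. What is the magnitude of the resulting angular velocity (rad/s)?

|ω_f| ≈ 0.0766 rad/s

The axle reaction passes through the pivot and exerts no torque about it; angular momentum about the pivot is conserved through the impact.
I_p = (1/12)(2.64)(1.60)² = 0.5632 kg·m². Taking the sense of the lump of clay's angular momentum as positive, L_{lump} = m v R = (0.0679)(8.60)(1.60/2) = 0.4672 kg·m²/s.
L_i = −I_p ω_p + m v R = −(0.5632)(0.912) + 0.4672 = -0.04649 kg·m²/s.
After sticking, I_f = I_p + m R² = 0.5632 + (0.0679)(1.60/2)² = 0.6067 kg·m².
ω_f = L_i / I_f = -0.04649 / 0.6067 = -0.07663 rad/s.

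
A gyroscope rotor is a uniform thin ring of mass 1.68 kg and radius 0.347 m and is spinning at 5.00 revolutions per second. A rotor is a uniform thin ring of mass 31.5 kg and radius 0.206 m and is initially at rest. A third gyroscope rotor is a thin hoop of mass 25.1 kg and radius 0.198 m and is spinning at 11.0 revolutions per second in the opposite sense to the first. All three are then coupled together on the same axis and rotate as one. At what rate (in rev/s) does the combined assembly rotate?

The coupling torques are internal; angular momentum about the shared axis is conserved.
Moments of inertia: I_A = (1.68)(0.347)² = 0.2023 kg·m²; I_B = (31.5)(0.206)² = 1.337 kg·m²; I_C = (25.1)(0.198)² = 0.9840 kg·m².
Taking A's sense as positive: L = (0.2023)(5.00) − (0.9840)(11.0) = -9.813 kg·m²·rev/s.
Combined I = 0.2023 + 1.337 + 0.9840 = 2.523 kg·m².
ω_f = L / I = -9.813 / 2.523 = -3.889 rev/s.

|ω_f| ≈ 3.89 rev/s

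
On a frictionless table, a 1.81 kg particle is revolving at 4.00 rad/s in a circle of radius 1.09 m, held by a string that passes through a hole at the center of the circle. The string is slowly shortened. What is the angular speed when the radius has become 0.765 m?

ω₂ ≈ 8.12 rad/s

No torque about the axis ⇒ m r₁² ω₁ = m r₂² ω₂.
ω₂ = ω₁ (r₁/r₂)² = (4.00)(1.09/0.765)² = 8.121 rad/s.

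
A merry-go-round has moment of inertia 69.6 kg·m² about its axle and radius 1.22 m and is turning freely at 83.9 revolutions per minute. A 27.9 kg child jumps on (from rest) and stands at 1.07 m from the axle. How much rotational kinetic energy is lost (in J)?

energy lost ≈ 845 J

The added mass arrives with no angular momentum about the axle, and any external torque about the axle is negligible, so the system's angular momentum is conserved.
Added inertia Σmr² = (27.9)(1.07)² = 31.94 kg·m²; I_f = 69.60 + 31.94 = 101.5 kg·m².
ω_f = I_p ω_i / I_f = (69.60)(83.9) / 101.5 = 57.51 rpm.
KE_i = ½(69.60)(8.786 rad/s)² = 2686 J; KE_f = ½(101.5)(6.022)² = 1841 J.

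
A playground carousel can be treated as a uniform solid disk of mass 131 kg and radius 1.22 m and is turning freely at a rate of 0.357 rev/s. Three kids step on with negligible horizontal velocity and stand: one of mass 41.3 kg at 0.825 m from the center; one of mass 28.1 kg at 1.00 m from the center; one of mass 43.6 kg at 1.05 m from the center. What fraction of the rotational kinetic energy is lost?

No external torque acts about the center; L_before = L_after.
I_p = ½(131)(1.22)² = 97.49 kg·m².
Added inertia Σmr² = (41.3)(0.825)² + (28.1)(1.00)² + (43.6)(1.05)² = 104.3 kg·m²; I_f = 97.49 + 104.3 = 201.8 kg·m².
ω_f = I_p ω_i / I_f = (97.49)(0.357) / 201.8 = 0.1725 rev/s.
KE_i = ½(97.49)(2.243 rad/s)² = 245.3 J; KE_f = ½(201.8)(1.084)² = 118.5 J.
Fraction lost = 0.5168.

fraction ≈ 0.517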